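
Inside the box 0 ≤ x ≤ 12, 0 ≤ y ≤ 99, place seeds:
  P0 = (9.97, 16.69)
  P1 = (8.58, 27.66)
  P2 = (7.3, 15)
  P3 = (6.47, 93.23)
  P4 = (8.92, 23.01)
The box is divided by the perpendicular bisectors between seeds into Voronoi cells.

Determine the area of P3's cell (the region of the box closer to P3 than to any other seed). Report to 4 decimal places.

Area of P3's cell: 463.2489

1. box [0,12]×[0,99]: [(0, 0) (12, 0) (12, 99) (0, 99)]
2. ⊥bis P3·P0 via (8.22,54.96): [(0, 54.5841) (12, 55.1329) (12, 99) (0, 99)]  |A|=529.6982
3. ⊥bis P3·P1 via (7.525,60.445): [(0, 60.2029) (12, 60.589) (12, 99) (0, 99)]  |A|=463.2489
4. ⊥bis P3·P2 via (6.885,54.115): [(0, 60.2029) (12, 60.589) (12, 99) (0, 99)]  |A|=463.2489
5. ⊥bis P3·P4 via (7.695,58.12): [(0, 60.2029) (12, 60.589) (12, 99) (0, 99)]  |A|=463.2489
6. canonical 4-gon: [(0, 60.2029) (12, 60.589) (12, 99) (0, 99)]
7. shoelace: 463.2489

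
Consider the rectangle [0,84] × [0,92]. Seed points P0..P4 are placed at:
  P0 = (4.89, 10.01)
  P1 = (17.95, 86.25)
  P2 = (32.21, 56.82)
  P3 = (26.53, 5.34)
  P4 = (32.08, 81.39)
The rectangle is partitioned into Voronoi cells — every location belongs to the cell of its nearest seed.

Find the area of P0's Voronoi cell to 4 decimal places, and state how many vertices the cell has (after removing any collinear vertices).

Area of P0's cell: 688.5890 (4 vertices)

1. box [0,84]×[0,92]: [(0, 0) (84, 0) (84, 92) (0, 92)]
2. ⊥bis P0·P1 via (11.42,48.13): [(0, 50.0863) (0, 0) (84, 0) (84, 35.697)]  |A|=3602.8953
3. ⊥bis P0·P2 via (18.55,33.415): [(0, 44.2414) (0, 0) (75.8032, 0)]  |A|=1676.8206
4. ⊥bis P0·P3 via (15.71,7.675): [(20.9611, 32.0078) (0, 44.2414) (0, 0) (14.0537, 0)]  |A|=688.589
5. ⊥bis P0·P4 via (18.485,45.7): [(20.9611, 32.0078) (0, 44.2414) (0, 0) (14.0537, 0)]  |A|=688.589
6. canonical 4-gon: [(20.9611, 32.0078) (0, 44.2414) (0, 0) (14.0537, 0)]
7. shoelace: 688.589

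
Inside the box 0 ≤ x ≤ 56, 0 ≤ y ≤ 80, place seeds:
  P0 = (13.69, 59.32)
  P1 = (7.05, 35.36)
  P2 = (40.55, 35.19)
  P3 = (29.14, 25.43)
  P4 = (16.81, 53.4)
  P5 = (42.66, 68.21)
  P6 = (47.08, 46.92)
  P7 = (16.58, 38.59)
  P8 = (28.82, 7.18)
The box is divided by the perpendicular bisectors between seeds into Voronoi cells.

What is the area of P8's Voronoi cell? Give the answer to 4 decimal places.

1. box [0,56]×[0,80]: [(0, 0) (56, 0) (56, 80) (0, 80)]
2. ⊥bis P8·P0 via (21.255,33.25): [(0, 27.0822) (0, 0) (56, 0) (56, 43.3323)]  |A|=1971.6069
3. ⊥bis P8·P1 via (17.935,21.27): [(40.7743, 38.9141) (0, 7.4146) (0, 0) (56, 0) (56, 43.3323)]  |A|=1570.6406
4. ⊥bis P8·P2 via (34.685,21.185): [(23.7517, 25.7636) (0, 7.4146) (0, 0) (56, 0) (56, 12.2587)]  |A|=1007.0977
5. ⊥bis P8·P3 via (28.98,16.305): [(47.0965, 15.9873) (11.8959, 16.6046) (0, 7.4146) (0, 0) (56, 0) (56, 12.2587)]  |A|=842.2365
6. ⊥bis P8·P4 via (22.815,30.29): [(47.0965, 15.9873) (11.8959, 16.6046) (0, 7.4146) (0, 0) (56, 0) (56, 12.2587)]  |A|=842.2365
7. ⊥bis P8·P5 via (35.74,37.695): [(47.0965, 15.9873) (11.8959, 16.6046) (0, 7.4146) (0, 0) (56, 0) (56, 12.2587)]  |A|=842.2365
8. ⊥bis P8·P6 via (37.95,27.05): [(47.0965, 15.9873) (11.8959, 16.6046) (0, 7.4146) (0, 0) (56, 0) (56, 12.2587)]  |A|=842.2365
9. ⊥bis P8·P7 via (22.7,22.885): [(47.0965, 15.9873) (11.8959, 16.6046) (0, 7.4146) (0, 0) (56, 0) (56, 12.2587)]  |A|=842.2365
10. canonical 6-gon: [(47.0965, 15.9873) (11.8959, 16.6046) (0, 7.4146) (0, 0) (56, 0) (56, 12.2587)]
11. shoelace: 842.2365

Area of P8's cell: 842.2365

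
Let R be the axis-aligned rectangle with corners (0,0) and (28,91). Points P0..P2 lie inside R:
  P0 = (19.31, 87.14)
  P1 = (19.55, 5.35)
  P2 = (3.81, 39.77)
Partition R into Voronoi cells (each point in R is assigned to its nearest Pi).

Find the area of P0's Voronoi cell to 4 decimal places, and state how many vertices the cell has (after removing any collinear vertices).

1. box [0,28]×[0,91]: [(0, 0) (28, 0) (28, 91) (0, 91)]
2. ⊥bis P0·P1 via (19.43,46.245): [(0, 46.188) (28, 46.2701) (28, 91) (0, 91)]  |A|=1253.5861
3. ⊥bis P0·P2 via (11.56,63.455): [(0, 67.2376) (28, 58.0756) (28, 91) (0, 91)]  |A|=793.6151
4. canonical 4-gon: [(0, 67.2376) (28, 58.0756) (28, 91) (0, 91)]
5. shoelace: 793.6151

Area of P0's cell: 793.6151 (4 vertices)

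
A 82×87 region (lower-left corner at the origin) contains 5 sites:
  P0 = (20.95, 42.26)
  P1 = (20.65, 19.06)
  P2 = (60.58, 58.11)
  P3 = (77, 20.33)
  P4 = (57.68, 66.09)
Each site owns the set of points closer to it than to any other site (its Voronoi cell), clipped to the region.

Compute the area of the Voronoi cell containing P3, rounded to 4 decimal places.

Area of P3's cell: 1249.3622

1. box [0,82]×[0,87]: [(0, 0) (82, 0) (82, 87) (0, 87)]
2. ⊥bis P3·P0 via (48.975,31.295): [(36.7306, 0) (82, 0) (82, 87) (70.77, 87)]  |A|=2457.7238
3. ⊥bis P3·P1 via (48.825,19.695): [(48.586, 30.3007) (49.2689, 0) (82, 0) (82, 87) (70.77, 87)]  |A|=2267.7642
4. ⊥bis P3·P2 via (68.79,39.22): [(48.6511, 30.4672) (48.586, 30.3007) (49.2689, 0) (82, 0) (82, 44.9613)]  |A|=1249.3622
5. ⊥bis P3·P4 via (67.34,43.21): [(48.6511, 30.4672) (48.586, 30.3007) (49.2689, 0) (82, 0) (82, 44.9613)]  |A|=1249.3622
6. canonical 5-gon: [(48.6511, 30.4672) (48.586, 30.3007) (49.2689, 0) (82, 0) (82, 44.9613)]
7. shoelace: 1249.3622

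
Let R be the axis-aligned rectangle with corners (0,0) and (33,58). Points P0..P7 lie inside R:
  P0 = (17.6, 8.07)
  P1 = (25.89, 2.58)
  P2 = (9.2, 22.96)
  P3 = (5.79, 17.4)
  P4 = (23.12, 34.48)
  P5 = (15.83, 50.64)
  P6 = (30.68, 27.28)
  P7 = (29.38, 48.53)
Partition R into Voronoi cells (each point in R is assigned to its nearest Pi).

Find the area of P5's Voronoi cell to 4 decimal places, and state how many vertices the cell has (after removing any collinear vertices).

1. box [0,33]×[0,58]: [(0, 0) (33, 0) (33, 58) (0, 58)]
2. ⊥bis P5·P0 via (16.715,29.355): [(0, 28.66) (33, 30.0321) (33, 58) (0, 58)]  |A|=945.58
3. ⊥bis P5·P1 via (20.86,26.61): [(0, 28.66) (33, 30.0321) (33, 58) (0, 58)]  |A|=945.58
4. ⊥bis P5·P2 via (12.515,36.8): [(0, 39.7976) (33, 31.8934) (33, 58) (0, 58)]  |A|=731.0985
5. ⊥bis P5·P3 via (10.81,34.02): [(0, 39.7976) (33, 31.8934) (33, 58) (0, 58)]  |A|=731.0985
6. ⊥bis P5·P4 via (19.475,42.56): [(0, 39.7976) (8.721, 37.7087) (33, 48.6613) (33, 58) (0, 58)]  |A|=527.5444
7. ⊥bis P5·P6 via (23.255,38.96): [(0, 39.7976) (8.721, 37.7087) (33, 48.6613) (33, 58) (0, 58)]  |A|=527.5444
8. ⊥bis P5·P7 via (22.605,49.585): [(0, 39.7976) (8.721, 37.7087) (21.6649, 43.5479) (23.9154, 58) (0, 58)]  |A|=408.971
9. canonical 5-gon: [(0, 39.7976) (8.721, 37.7087) (21.6649, 43.5479) (23.9154, 58) (0, 58)]
10. shoelace: 408.971

Area of P5's cell: 408.9710 (5 vertices)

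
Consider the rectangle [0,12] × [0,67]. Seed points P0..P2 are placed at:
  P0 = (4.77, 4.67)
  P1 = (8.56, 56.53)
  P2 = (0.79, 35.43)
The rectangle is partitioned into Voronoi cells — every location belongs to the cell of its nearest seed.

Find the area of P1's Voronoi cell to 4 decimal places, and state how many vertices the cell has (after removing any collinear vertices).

1. box [0,12]×[0,67]: [(0, 0) (12, 0) (12, 67) (0, 67)]
2. ⊥bis P1·P0 via (6.665,30.6): [(0, 31.0871) (12, 30.2101) (12, 67) (0, 67)]  |A|=436.2168
3. ⊥bis P1·P2 via (4.675,45.98): [(0, 47.7016) (12, 43.2826) (12, 67) (0, 67)]  |A|=258.0951
4. canonical 4-gon: [(0, 47.7016) (12, 43.2826) (12, 67) (0, 67)]
5. shoelace: 258.0951

Area of P1's cell: 258.0951 (4 vertices)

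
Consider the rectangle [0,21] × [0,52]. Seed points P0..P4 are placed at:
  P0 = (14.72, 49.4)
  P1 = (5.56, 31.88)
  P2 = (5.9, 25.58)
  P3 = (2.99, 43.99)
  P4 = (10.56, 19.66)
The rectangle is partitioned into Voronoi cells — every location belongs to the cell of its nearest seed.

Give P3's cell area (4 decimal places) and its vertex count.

1. box [0,21]×[0,52]: [(0, 0) (21, 0) (21, 52) (0, 52)]
2. ⊥bis P3·P0 via (8.855,46.695): [(0, 0) (21, 0) (21, 20.3621) (6.4083, 52) (0, 52)]  |A|=861.1745
3. ⊥bis P3·P1 via (4.275,37.935): [(0, 37.0278) (12.1267, 39.6013) (6.4083, 52) (0, 52)]  |A|=130.5091
4. ⊥bis P3·P2 via (4.445,34.785): [(0, 37.0278) (12.1267, 39.6013) (6.4083, 52) (0, 52)]  |A|=130.5091
5. ⊥bis P3·P4 via (6.775,31.825): [(0, 37.0278) (12.1267, 39.6013) (6.4083, 52) (0, 52)]  |A|=130.5091
6. canonical 4-gon: [(0, 37.0278) (12.1267, 39.6013) (6.4083, 52) (0, 52)]
7. shoelace: 130.5091

Area of P3's cell: 130.5091 (4 vertices)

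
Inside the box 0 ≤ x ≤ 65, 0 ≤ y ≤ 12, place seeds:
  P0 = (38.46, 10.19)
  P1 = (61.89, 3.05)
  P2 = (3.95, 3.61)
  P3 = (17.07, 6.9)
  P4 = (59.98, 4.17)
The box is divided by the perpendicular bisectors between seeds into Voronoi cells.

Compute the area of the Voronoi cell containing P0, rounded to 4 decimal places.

Area of P0's cell: 248.8015

1. box [0,65]×[0,12]: [(0, 0) (65, 0) (65, 12) (0, 12)]
2. ⊥bis P0·P1 via (50.175,6.62): [(0, 0) (48.1576, 0) (51.8145, 12) (0, 12)]  |A|=599.8328
3. ⊥bis P0·P2 via (21.205,6.9): [(22.5206, 0) (48.1576, 0) (51.8145, 12) (20.2326, 12)]  |A|=343.3135
4. ⊥bis P0·P3 via (27.765,8.545): [(29.0793, 0) (48.1576, 0) (51.8145, 12) (27.2336, 12)]  |A|=261.9554
5. ⊥bis P0·P4 via (49.22,7.18): [(29.0793, 0) (47.2115, 0) (50.5683, 12) (27.2336, 12)]  |A|=248.8015
6. canonical 4-gon: [(29.0793, 0) (47.2115, 0) (50.5683, 12) (27.2336, 12)]
7. shoelace: 248.8015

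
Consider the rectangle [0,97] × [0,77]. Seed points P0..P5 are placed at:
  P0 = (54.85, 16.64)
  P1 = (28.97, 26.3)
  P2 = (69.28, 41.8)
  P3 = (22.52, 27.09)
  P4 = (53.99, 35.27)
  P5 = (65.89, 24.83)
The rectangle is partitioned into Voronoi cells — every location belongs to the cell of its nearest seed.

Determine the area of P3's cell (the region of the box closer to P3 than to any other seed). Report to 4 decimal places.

1. box [0,97]×[0,77]: [(0, 0) (97, 0) (97, 77) (0, 77)]
2. ⊥bis P3·P0 via (38.685,21.865): [(0, 0) (31.6176, 0) (56.5062, 77) (0, 77)]  |A|=3392.7677
3. ⊥bis P3·P1 via (25.745,26.695): [(0, 0) (22.4754, 0) (31.9064, 77) (0, 77)]  |A|=2093.698
4. ⊥bis P3·P2 via (45.9,34.445): [(0, 0) (22.4754, 0) (31.9064, 77) (0, 77)]  |A|=2093.698
5. ⊥bis P3·P4 via (38.255,31.18): [(0, 0) (22.4754, 0) (30.1252, 62.457) (26.345, 77) (0, 77)]  |A|=2053.2585
6. ⊥bis P3·P5 via (44.205,25.96): [(0, 0) (22.4754, 0) (30.1252, 62.457) (26.345, 77) (0, 77)]  |A|=2053.2585
7. canonical 5-gon: [(0, 0) (22.4754, 0) (30.1252, 62.457) (26.345, 77) (0, 77)]
8. shoelace: 2053.2585

Area of P3's cell: 2053.2585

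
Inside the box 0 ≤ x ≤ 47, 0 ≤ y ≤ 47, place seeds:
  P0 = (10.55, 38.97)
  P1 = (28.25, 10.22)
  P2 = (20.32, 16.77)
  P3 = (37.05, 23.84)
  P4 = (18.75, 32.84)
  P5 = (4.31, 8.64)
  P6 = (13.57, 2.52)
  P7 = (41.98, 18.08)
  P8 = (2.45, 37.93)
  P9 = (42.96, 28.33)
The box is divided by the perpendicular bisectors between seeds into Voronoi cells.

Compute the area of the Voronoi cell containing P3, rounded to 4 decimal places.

Area of P3's cell: 168.9264

1. box [0,47]×[0,47]: [(0, 0) (47, 0) (47, 47) (0, 47)]
2. ⊥bis P3·P0 via (23.8,31.405): [(5.8695, 0) (47, 0) (47, 47) (32.7039, 47)]  |A|=1302.5255
3. ⊥bis P3·P1 via (32.65,17.03): [(20.1893, 25.0809) (47, 7.7583) (47, 47) (32.7039, 47)]  |A|=682.7266
4. ⊥bis P3·P2 via (28.685,20.305): [(23.9116, 31.6005) (29.0996, 19.324) (47, 7.7583) (47, 47) (32.7039, 47)]  |A|=642.9667
5. ⊥bis P3·P4 via (27.9,28.34): [(26.4959, 25.4851) (29.0996, 19.324) (47, 7.7583) (47, 47) (37.077, 47)]  |A|=549.1394
6. ⊥bis P3·P5 via (20.68,16.24): [(26.4959, 25.4851) (29.0996, 19.324) (47, 7.7583) (47, 47) (37.077, 47)]  |A|=549.1394
7. ⊥bis P3·P6 via (25.31,13.18): [(26.4959, 25.4851) (29.0996, 19.324) (47, 7.7583) (47, 47) (37.077, 47)]  |A|=549.1394
8. ⊥bis P3·P7 via (39.515,20.96): [(26.4959, 25.4851) (29.0996, 19.324) (33.9454, 16.193) (47, 27.3664) (47, 47) (37.077, 47)]  |A|=421.152
9. ⊥bis P3·P8 via (19.75,30.885): [(26.4959, 25.4851) (29.0996, 19.324) (33.9454, 16.193) (47, 27.3664) (47, 47) (37.077, 47)]  |A|=421.152
10. ⊥bis P3·P9 via (40.005,26.085): [(31.9836, 36.6433) (26.4959, 25.4851) (29.0996, 19.324) (33.9454, 16.193) (42.1713, 23.2336)]  |A|=168.9264
11. canonical 5-gon: [(31.9836, 36.6433) (26.4959, 25.4851) (29.0996, 19.324) (33.9454, 16.193) (42.1713, 23.2336)]
12. shoelace: 168.9264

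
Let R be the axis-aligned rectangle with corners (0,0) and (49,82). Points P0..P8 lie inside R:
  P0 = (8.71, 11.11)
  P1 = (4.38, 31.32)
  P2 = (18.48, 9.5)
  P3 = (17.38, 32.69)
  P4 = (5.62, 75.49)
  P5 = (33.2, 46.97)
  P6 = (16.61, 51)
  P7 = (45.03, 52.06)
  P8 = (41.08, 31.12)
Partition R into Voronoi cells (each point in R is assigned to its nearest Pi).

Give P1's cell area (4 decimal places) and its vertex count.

1. box [0,49]×[0,82]: [(0, 0) (49, 0) (49, 82) (0, 82)]
2. ⊥bis P1·P0 via (6.545,21.215): [(0, 19.8127) (49, 30.311) (49, 82) (0, 82)]  |A|=2789.9686
3. ⊥bis P1·P2 via (11.43,20.41): [(0, 19.8127) (15.7167, 23.18) (49, 44.6876) (49, 82) (0, 82)]  |A|=2550.7183
4. ⊥bis P1·P3 via (10.88,32.005): [(0, 19.8127) (11.8963, 22.3615) (5.6113, 82) (0, 82)]  |A|=537.223
5. ⊥bis P1·P4 via (5,53.405): [(0, 53.5454) (0, 19.8127) (11.8963, 22.3615) (8.6355, 53.3029)]  |A|=333.8488
6. ⊥bis P1·P5 via (18.79,39.145): [(0, 53.5454) (0, 19.8127) (11.8963, 22.3615) (8.6355, 53.3029)]  |A|=333.8488
7. ⊥bis P1·P6 via (10.495,41.16): [(0, 47.682) (0, 19.8127) (11.8963, 22.3615) (9.8746, 41.5456)]  |A|=254.2846
8. ⊥bis P1·P7 via (24.705,41.69): [(0, 47.682) (0, 19.8127) (11.8963, 22.3615) (9.8746, 41.5456)]  |A|=254.2846
9. ⊥bis P1·P8 via (22.73,31.22): [(0, 47.682) (0, 19.8127) (11.8963, 22.3615) (9.8746, 41.5456)]  |A|=254.2846
10. canonical 4-gon: [(0, 47.682) (0, 19.8127) (11.8963, 22.3615) (9.8746, 41.5456)]
11. shoelace: 254.2846

Area of P1's cell: 254.2846 (4 vertices)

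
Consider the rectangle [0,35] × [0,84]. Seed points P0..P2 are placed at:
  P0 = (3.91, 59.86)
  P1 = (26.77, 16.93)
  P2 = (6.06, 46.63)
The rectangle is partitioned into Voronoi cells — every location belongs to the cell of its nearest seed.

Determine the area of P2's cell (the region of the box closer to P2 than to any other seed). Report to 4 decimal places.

Area of P2's cell: 795.9780

1. box [0,35]×[0,84]: [(0, 0) (35, 0) (35, 84) (0, 84)]
2. ⊥bis P2·P0 via (4.985,53.245): [(0, 52.4349) (0, 0) (35, 0) (35, 58.1227)]  |A|=1934.7582
3. ⊥bis P2·P1 via (16.415,31.78): [(0, 52.4349) (0, 20.3337) (35, 44.7394) (35, 58.1227)]  |A|=795.978
4. canonical 4-gon: [(0, 52.4349) (0, 20.3337) (35, 44.7394) (35, 58.1227)]
5. shoelace: 795.978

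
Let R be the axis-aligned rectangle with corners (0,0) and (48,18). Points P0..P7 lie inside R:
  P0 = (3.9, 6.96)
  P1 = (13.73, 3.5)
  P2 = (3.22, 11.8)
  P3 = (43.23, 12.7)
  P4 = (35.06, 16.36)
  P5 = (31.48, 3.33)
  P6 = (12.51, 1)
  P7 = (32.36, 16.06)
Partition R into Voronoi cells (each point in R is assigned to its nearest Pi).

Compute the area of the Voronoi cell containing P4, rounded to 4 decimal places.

1. box [0,48]×[0,18]: [(0, 0) (48, 0) (48, 18) (0, 18)]
2. ⊥bis P4·P0 via (19.48,11.66): [(22.9975, 0) (48, 0) (48, 18) (17.5674, 18)]  |A|=498.9161
3. ⊥bis P4·P1 via (24.395,9.93): [(30.3819, 0) (48, 0) (48, 18) (19.5295, 18)]  |A|=414.7973
4. ⊥bis P4·P2 via (19.14,14.08): [(30.3819, 0) (48, 0) (48, 18) (19.5295, 18)]  |A|=414.7973
5. ⊥bis P4·P3 via (39.145,14.53): [(30.3819, 0) (32.6358, 0) (40.6995, 18) (19.5295, 18)]  |A|=210.8154
6. ⊥bis P4·P5 via (33.27,9.845): [(22.6944, 12.7506) (36.6324, 8.9212) (40.6995, 18) (19.5295, 18)]  |A|=126.6217
7. ⊥bis P4·P6 via (23.785,8.68): [(22.6944, 12.7506) (36.6324, 8.9212) (40.6995, 18) (19.5295, 18)]  |A|=126.6217
8. ⊥bis P4·P7 via (33.71,16.21): [(34.4533, 9.5199) (36.6324, 8.9212) (40.6995, 18) (33.5111, 18)]  |A|=41.5881
9. canonical 4-gon: [(34.4533, 9.5199) (36.6324, 8.9212) (40.6995, 18) (33.5111, 18)]
10. shoelace: 41.5881

Area of P4's cell: 41.5881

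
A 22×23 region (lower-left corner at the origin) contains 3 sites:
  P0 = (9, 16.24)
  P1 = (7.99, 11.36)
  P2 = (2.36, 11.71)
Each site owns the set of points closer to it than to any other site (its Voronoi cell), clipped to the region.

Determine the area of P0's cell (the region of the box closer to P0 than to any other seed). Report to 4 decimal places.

1. box [0,22]×[0,23]: [(0, 0) (22, 0) (22, 23) (0, 23)]
2. ⊥bis P0·P1 via (8.495,13.8): [(0, 15.5582) (22, 11.0049) (22, 23) (0, 23)]  |A|=213.806
3. ⊥bis P0·P2 via (5.68,13.975): [(0, 22.3007) (5.3562, 14.4496) (22, 11.0049) (22, 23) (0, 23)]  |A|=195.749
4. canonical 5-gon: [(0, 22.3007) (5.3562, 14.4496) (22, 11.0049) (22, 23) (0, 23)]
5. shoelace: 195.749

Area of P0's cell: 195.7490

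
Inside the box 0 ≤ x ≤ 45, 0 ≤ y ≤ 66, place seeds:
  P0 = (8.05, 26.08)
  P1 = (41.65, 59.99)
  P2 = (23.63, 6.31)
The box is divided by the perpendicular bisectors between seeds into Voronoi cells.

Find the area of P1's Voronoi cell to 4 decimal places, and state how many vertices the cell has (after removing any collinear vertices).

Area of P1's cell: 903.1772 (4 vertices)

1. box [0,45]×[0,66]: [(0, 0) (45, 0) (45, 66) (0, 66)]
2. ⊥bis P1·P0 via (24.85,43.035): [(45, 23.0692) (45, 66) (1.6731, 66)]  |A|=930.0286
3. ⊥bis P1·P2 via (32.64,33.15): [(35.9464, 32.0401) (45, 29.0008) (45, 66) (1.6731, 66)]  |A|=903.1772
4. canonical 4-gon: [(35.9464, 32.0401) (45, 29.0008) (45, 66) (1.6731, 66)]
5. shoelace: 903.1772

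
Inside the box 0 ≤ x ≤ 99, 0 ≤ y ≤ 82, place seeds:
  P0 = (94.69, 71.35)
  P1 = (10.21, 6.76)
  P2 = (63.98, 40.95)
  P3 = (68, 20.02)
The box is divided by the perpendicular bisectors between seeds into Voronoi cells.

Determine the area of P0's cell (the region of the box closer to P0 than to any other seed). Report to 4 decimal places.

1. box [0,99]×[0,82]: [(0, 0) (99, 0) (99, 82) (0, 82)]
2. ⊥bis P0·P1 via (52.45,39.055): [(82.3099, 0) (99, 0) (99, 82) (19.616, 82)]  |A|=3939.0396
3. ⊥bis P0·P2 via (79.335,56.15): [(99, 36.2845) (99, 82) (53.7459, 82)]  |A|=1034.4067
4. ⊥bis P0·P3 via (81.345,45.685): [(98.5502, 36.7388) (99, 36.505) (99, 82) (53.7459, 82)]  |A|=1034.3571
5. canonical 4-gon: [(98.5502, 36.7388) (99, 36.505) (99, 82) (53.7459, 82)]
6. shoelace: 1034.3571

Area of P0's cell: 1034.3571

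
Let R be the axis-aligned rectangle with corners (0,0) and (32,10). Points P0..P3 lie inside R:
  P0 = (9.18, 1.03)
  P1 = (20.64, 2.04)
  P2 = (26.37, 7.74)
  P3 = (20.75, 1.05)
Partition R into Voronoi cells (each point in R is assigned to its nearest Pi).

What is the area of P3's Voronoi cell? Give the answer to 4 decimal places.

1. box [0,32]×[0,10]: [(0, 0) (32, 0) (32, 10) (0, 10)]
2. ⊥bis P3·P0 via (14.965,1.04): [(14.9668, 0) (32, 0) (32, 10) (14.9495, 10)]  |A|=170.4185
3. ⊥bis P3·P1 via (20.695,1.545): [(14.9652, 0.9084) (14.9668, 0) (32, 0) (32, 2.8011)]  |A|=31.5943
4. ⊥bis P3·P2 via (23.56,4.395): [(26.2216, 2.1591) (14.9652, 0.9084) (14.9668, 0) (28.7918, 0)]  |A|=20.038
5. canonical 4-gon: [(26.2216, 2.1591) (14.9652, 0.9084) (14.9668, 0) (28.7918, 0)]
6. shoelace: 20.038

Area of P3's cell: 20.0380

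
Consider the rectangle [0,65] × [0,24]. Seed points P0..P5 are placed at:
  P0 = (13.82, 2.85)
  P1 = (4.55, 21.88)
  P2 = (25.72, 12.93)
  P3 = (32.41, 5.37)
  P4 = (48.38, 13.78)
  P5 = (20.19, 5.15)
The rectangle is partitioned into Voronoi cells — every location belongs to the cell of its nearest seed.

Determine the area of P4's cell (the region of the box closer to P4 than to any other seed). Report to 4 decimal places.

Area of P4's cell: 605.9997

1. box [0,65]×[0,24]: [(0, 0) (65, 0) (65, 24) (0, 24)]
2. ⊥bis P4·P0 via (31.1,8.315): [(33.7297, 0) (65, 0) (65, 24) (26.1394, 24)]  |A|=841.5702
3. ⊥bis P4·P1 via (26.465,17.83): [(27.0646, 21.0746) (33.7297, 0) (65, 0) (65, 24) (27.6052, 24)]  |A|=839.4262
4. ⊥bis P4·P2 via (37.05,13.355): [(37.551, 0) (65, 0) (65, 24) (36.6507, 24)]  |A|=669.5801
5. ⊥bis P4·P3 via (40.395,9.575): [(36.9461, 16.1242) (45.4373, 0) (65, 0) (65, 24) (36.6507, 24)]  |A|=605.9997
6. ⊥bis P4·P5 via (34.285,9.465): [(36.9461, 16.1242) (45.4373, 0) (65, 0) (65, 24) (36.6507, 24)]  |A|=605.9997
7. canonical 5-gon: [(36.9461, 16.1242) (45.4373, 0) (65, 0) (65, 24) (36.6507, 24)]
8. shoelace: 605.9997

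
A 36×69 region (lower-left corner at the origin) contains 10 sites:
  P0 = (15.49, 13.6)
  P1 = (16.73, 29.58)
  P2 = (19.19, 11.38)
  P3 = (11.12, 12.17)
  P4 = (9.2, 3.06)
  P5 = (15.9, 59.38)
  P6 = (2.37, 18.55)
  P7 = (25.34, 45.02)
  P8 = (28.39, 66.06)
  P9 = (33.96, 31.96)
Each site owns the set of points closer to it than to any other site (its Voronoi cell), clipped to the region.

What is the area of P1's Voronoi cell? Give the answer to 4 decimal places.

1. box [0,36]×[0,69]: [(0, 0) (36, 0) (36, 69) (0, 69)]
2. ⊥bis P1·P0 via (16.11,21.59): [(0, 22.8401) (36, 20.0466) (36, 69) (0, 69)]  |A|=1712.0397
3. ⊥bis P1·P2 via (17.96,20.48): [(0, 22.8401) (22.5024, 21.094) (36, 22.9184) (36, 69) (0, 69)]  |A|=1692.6586
4. ⊥bis P1·P3 via (13.925,20.875): [(0, 25.362) (10.3092, 22.0401) (22.5024, 21.094) (36, 22.9184) (36, 69) (0, 69)]  |A|=1679.6591
5. ⊥bis P1·P4 via (12.965,16.32): [(0, 25.362) (10.3092, 22.0401) (22.5024, 21.094) (36, 22.9184) (36, 69) (0, 69)]  |A|=1679.6591
6. ⊥bis P1·P5 via (16.315,44.48): [(0, 44.0256) (0, 25.362) (10.3092, 22.0401) (22.5024, 21.094) (36, 22.9184) (36, 45.0283)]  |A|=798.6286
7. ⊥bis P1·P6 via (9.55,24.065): [(0, 44.0256) (0, 36.4982) (11.1558, 21.9744) (22.5024, 21.094) (36, 22.9184) (36, 45.0283)]  |A|=735.4448
8. ⊥bis P1·P7 via (21.035,37.3): [(8.5473, 44.2637) (0, 44.0256) (0, 36.4982) (11.1558, 21.9744) (22.5024, 21.094) (36, 22.9184) (36, 28.9549)]  |A|=514.8161
9. ⊥bis P1·P8 via (22.56,47.82): [(8.5473, 44.2637) (0, 44.0256) (0, 36.4982) (11.1558, 21.9744) (22.5024, 21.094) (36, 22.9184) (36, 28.9549)]  |A|=514.8161
10. ⊥bis P1·P9 via (25.345,30.77): [(24.7274, 35.2409) (8.5473, 44.2637) (0, 44.0256) (0, 36.4982) (11.1558, 21.9744) (22.5024, 21.094) (26.605, 21.6485)]  |A|=415.7497
11. canonical 7-gon: [(24.7274, 35.2409) (8.5473, 44.2637) (0, 44.0256) (0, 36.4982) (11.1558, 21.9744) (22.5024, 21.094) (26.605, 21.6485)]
12. shoelace: 415.7497

Area of P1's cell: 415.7497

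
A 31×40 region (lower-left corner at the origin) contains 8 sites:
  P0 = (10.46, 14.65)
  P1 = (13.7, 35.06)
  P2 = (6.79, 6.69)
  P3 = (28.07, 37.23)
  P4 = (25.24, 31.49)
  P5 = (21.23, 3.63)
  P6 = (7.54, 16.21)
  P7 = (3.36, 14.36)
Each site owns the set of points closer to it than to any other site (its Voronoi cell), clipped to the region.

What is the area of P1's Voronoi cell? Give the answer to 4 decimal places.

1. box [0,31]×[0,40]: [(0, 0) (31, 0) (31, 40) (0, 40)]
2. ⊥bis P1·P0 via (12.08,24.855): [(0, 26.7726) (31, 21.8515) (31, 40) (0, 40)]  |A|=486.3252
3. ⊥bis P1·P2 via (10.245,20.875): [(0, 26.7726) (31, 21.8515) (31, 40) (0, 40)]  |A|=486.3252
4. ⊥bis P1·P3 via (20.885,36.145): [(0, 26.7726) (22.848, 23.1456) (20.3029, 40) (0, 40)]  |A|=322.2055
5. ⊥bis P1·P4 via (19.47,33.275): [(0, 26.7726) (16.6412, 24.1309) (20.7121, 37.29) (20.3029, 40) (0, 40)]  |A|=279.3618
6. ⊥bis P1·P5 via (17.465,19.345): [(0, 26.7726) (16.6412, 24.1309) (20.7121, 37.29) (20.3029, 40) (0, 40)]  |A|=279.3618
7. ⊥bis P1·P6 via (10.62,25.635): [(0, 29.1055) (13.8824, 24.5689) (16.6412, 24.1309) (20.7121, 37.29) (20.3029, 40) (0, 40)]  |A|=263.1689
8. ⊥bis P1·P7 via (8.53,24.71): [(0, 29.1055) (13.8824, 24.5689) (16.6412, 24.1309) (20.7121, 37.29) (20.3029, 40) (0, 40)]  |A|=263.1689
9. canonical 6-gon: [(0, 29.1055) (13.8824, 24.5689) (16.6412, 24.1309) (20.7121, 37.29) (20.3029, 40) (0, 40)]
10. shoelace: 263.1689

Area of P1's cell: 263.1689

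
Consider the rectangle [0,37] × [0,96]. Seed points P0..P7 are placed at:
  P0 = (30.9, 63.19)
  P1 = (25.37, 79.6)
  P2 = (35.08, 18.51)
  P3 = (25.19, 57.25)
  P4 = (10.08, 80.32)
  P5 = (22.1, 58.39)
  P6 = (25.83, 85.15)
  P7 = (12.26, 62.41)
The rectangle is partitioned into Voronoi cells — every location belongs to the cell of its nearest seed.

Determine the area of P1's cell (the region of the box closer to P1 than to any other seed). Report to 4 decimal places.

Area of P1's cell: 207.8940

1. box [0,37]×[0,96]: [(0, 0) (37, 0) (37, 96) (0, 96)]
2. ⊥bis P1·P0 via (28.135,71.395): [(0, 61.9138) (37, 74.3824) (37, 96) (0, 96)]  |A|=1030.5201
3. ⊥bis P1·P2 via (30.225,49.055): [(0, 61.9138) (37, 74.3824) (37, 96) (0, 96)]  |A|=1030.5201
4. ⊥bis P1·P3 via (25.28,68.425): [(0, 68.6286) (19.4607, 68.4719) (37, 74.3824) (37, 96) (0, 96)]  |A|=965.1826
5. ⊥bis P1·P4 via (17.725,79.96): [(17.1849, 68.4902) (19.4607, 68.4719) (37, 74.3824) (37, 96) (18.4803, 96)]  |A|=475.8004
6. ⊥bis P1·P5 via (23.735,68.995): [(17.2557, 69.9939) (21.8675, 69.2829) (37, 74.3824) (37, 96) (18.4803, 96)]  |A|=471.3627
7. ⊥bis P1·P6 via (25.6,82.375): [(17.8689, 83.0158) (17.2557, 69.9939) (21.8675, 69.2829) (37, 74.3824) (37, 81.4301)]  |A|=211.7621
8. ⊥bis P1·P7 via (18.815,71.005): [(17.8689, 83.0158) (17.3557, 72.1179) (20.8717, 69.4364) (21.8675, 69.2829) (37, 74.3824) (37, 81.4301)]  |A|=207.894
9. canonical 6-gon: [(17.8689, 83.0158) (17.3557, 72.1179) (20.8717, 69.4364) (21.8675, 69.2829) (37, 74.3824) (37, 81.4301)]
10. shoelace: 207.894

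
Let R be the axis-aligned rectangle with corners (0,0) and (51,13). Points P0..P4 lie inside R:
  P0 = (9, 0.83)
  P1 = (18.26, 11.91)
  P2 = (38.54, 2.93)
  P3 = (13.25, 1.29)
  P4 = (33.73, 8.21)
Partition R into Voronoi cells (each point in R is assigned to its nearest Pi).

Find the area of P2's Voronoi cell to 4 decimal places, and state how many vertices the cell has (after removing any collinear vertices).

Area of P2's cell: 179.9736 (4 vertices)

1. box [0,51]×[0,13]: [(0, 0) (51, 0) (51, 13) (0, 13)]
2. ⊥bis P2·P0 via (23.77,1.88): [(23.9036, 0) (51, 0) (51, 13) (22.9795, 13)]  |A|=358.2597
3. ⊥bis P2·P1 via (28.4,7.42): [(25.1144, 0) (51, 0) (51, 13) (30.8708, 13)]  |A|=299.0959
4. ⊥bis P2·P3 via (25.895,2.11): [(25.9146, 1.8072) (26.0318, 0) (51, 0) (51, 13) (30.8708, 13)]  |A|=298.2669
5. ⊥bis P2·P4 via (36.135,5.57): [(30.0207, 0) (51, 0) (51, 13) (44.291, 13)]  |A|=179.9736
6. canonical 4-gon: [(30.0207, 0) (51, 0) (51, 13) (44.291, 13)]
7. shoelace: 179.9736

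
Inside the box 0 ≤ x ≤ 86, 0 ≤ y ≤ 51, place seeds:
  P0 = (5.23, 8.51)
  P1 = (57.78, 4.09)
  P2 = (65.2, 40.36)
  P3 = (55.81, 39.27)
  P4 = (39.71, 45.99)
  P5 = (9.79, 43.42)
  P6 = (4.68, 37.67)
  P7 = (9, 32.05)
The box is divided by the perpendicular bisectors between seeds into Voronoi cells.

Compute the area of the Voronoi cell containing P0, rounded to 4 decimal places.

Area of P0's cell: 597.8819

1. box [0,86]×[0,51]: [(0, 0) (86, 0) (86, 51) (0, 51)]
2. ⊥bis P0·P1 via (31.505,6.3): [(0, 0) (30.9751, 0) (35.2647, 51) (0, 51)]  |A|=1689.1159
3. ⊥bis P0·P2 via (35.215,24.435): [(0, 0) (30.9751, 0) (33.329, 27.9861) (21.1064, 51) (0, 51)]  |A|=1526.196
4. ⊥bis P0·P3 via (30.52,23.89): [(0, 0) (30.9751, 0) (32.6851, 20.3299) (14.0332, 51) (0, 51)]  |A|=1363.5288
5. ⊥bis P0·P4 via (22.47,27.25): [(0, 47.9214) (0, 0) (30.9751, 0) (32.4917, 18.0305)]  |A|=1057.7719
6. ⊥bis P0·P5 via (7.51,25.965): [(26.5736, 23.4749) (0, 26.946) (0, 0) (30.9751, 0) (32.4917, 18.0305)]  |A|=779.0752
7. ⊥bis P0·P6 via (4.955,23.09): [(26.5736, 23.4749) (26.4206, 23.4949) (0, 22.9965) (0, 0) (30.9751, 0) (32.4917, 18.0305)]  |A|=726.9022
8. ⊥bis P0·P7 via (7.115,20.28): [(0, 21.4195) (0, 0) (30.9751, 0) (32.3411, 16.24)]  |A|=597.8819
9. canonical 4-gon: [(0, 21.4195) (0, 0) (30.9751, 0) (32.3411, 16.24)]
10. shoelace: 597.8819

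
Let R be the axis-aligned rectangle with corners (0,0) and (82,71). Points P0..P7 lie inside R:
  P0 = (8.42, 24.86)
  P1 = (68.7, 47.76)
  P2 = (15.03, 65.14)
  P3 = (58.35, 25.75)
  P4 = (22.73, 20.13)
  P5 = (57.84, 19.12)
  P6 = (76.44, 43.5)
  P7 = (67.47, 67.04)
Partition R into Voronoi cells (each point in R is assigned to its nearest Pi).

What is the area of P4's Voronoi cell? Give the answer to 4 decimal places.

Area of P4's cell: 1066.7260

1. box [0,82]×[0,71]: [(0, 0) (82, 0) (82, 71) (0, 71)]
2. ⊥bis P4·P0 via (15.575,22.495): [(8.1395, 0) (82, 0) (82, 71) (31.6077, 71)]  |A|=4410.971
3. ⊥bis P4·P1 via (45.715,33.945): [(28.7109, 62.2359) (8.1395, 0) (66.1174, 0)]  |A|=1804.1545
4. ⊥bis P4·P2 via (18.88,42.635): [(38.4769, 45.9875) (22.4329, 43.2428) (8.1395, 0) (66.1174, 0)]  |A|=1660.4074
5. ⊥bis P4·P3 via (40.54,22.94): [(36.945, 45.7254) (22.4329, 43.2428) (8.1395, 0) (44.1594, 0)]  |A|=1119.54
6. ⊥bis P4·P5 via (40.285,19.625): [(40.405, 23.7958) (36.945, 45.7254) (22.4329, 43.2428) (8.1395, 0) (39.7205, 0)]  |A|=1066.726
7. ⊥bis P4·P6 via (49.585,31.815): [(40.405, 23.7958) (36.945, 45.7254) (22.4329, 43.2428) (8.1395, 0) (39.7205, 0)]  |A|=1066.726
8. ⊥bis P4·P7 via (45.1,43.585): [(40.405, 23.7958) (36.945, 45.7254) (22.4329, 43.2428) (8.1395, 0) (39.7205, 0)]  |A|=1066.726
9. canonical 5-gon: [(40.405, 23.7958) (36.945, 45.7254) (22.4329, 43.2428) (8.1395, 0) (39.7205, 0)]
10. shoelace: 1066.726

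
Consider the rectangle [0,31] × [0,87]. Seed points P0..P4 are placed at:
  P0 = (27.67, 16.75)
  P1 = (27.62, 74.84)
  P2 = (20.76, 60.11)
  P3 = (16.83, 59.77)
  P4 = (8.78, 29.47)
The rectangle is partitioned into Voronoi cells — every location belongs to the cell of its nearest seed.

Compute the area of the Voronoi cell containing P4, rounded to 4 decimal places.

Area of P4's cell: 761.1402

1. box [0,31]×[0,87]: [(0, 0) (31, 0) (31, 87) (0, 87)]
2. ⊥bis P4·P0 via (18.225,23.11): [(0, 0) (2.6634, 0) (31, 42.0817) (31, 87) (0, 87)]  |A|=2100.7735
3. ⊥bis P4·P1 via (18.2,52.155): [(0, 59.7126) (0, 0) (2.6634, 0) (31, 42.0817) (31, 46.8398)]  |A|=1055.3351
4. ⊥bis P4·P2 via (14.77,44.79): [(0, 50.565) (0, 0) (2.6634, 0) (29.0611, 39.2023)]  |A|=786.9417
5. ⊥bis P4·P3 via (12.805,44.62): [(20.2925, 42.6307) (0, 48.022) (0, 0) (2.6634, 0) (29.0611, 39.2023)]  |A|=761.1402
6. canonical 5-gon: [(20.2925, 42.6307) (0, 48.022) (0, 0) (2.6634, 0) (29.0611, 39.2023)]
7. shoelace: 761.1402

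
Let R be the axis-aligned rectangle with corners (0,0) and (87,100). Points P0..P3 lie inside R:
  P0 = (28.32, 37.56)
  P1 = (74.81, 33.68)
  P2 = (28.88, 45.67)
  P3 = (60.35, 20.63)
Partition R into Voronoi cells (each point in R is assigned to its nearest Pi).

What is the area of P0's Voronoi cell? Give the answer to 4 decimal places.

Area of P0's cell: 1674.3040

1. box [0,87]×[0,100]: [(0, 0) (87, 0) (87, 100) (0, 100)]
2. ⊥bis P0·P1 via (51.565,35.62): [(0, 0) (48.5922, 0) (56.9381, 100) (0, 100)]  |A|=5276.5138
3. ⊥bis P0·P2 via (28.6,41.615): [(0, 43.5898) (0, 0) (48.5922, 0) (51.9309, 40.004)]  |A|=2103.7705
4. ⊥bis P0·P3 via (44.335,29.095): [(50.1656, 40.1259) (0, 43.5898) (0, 0) (28.9563, 0)]  |A|=1674.304
5. canonical 4-gon: [(50.1656, 40.1259) (0, 43.5898) (0, 0) (28.9563, 0)]
6. shoelace: 1674.304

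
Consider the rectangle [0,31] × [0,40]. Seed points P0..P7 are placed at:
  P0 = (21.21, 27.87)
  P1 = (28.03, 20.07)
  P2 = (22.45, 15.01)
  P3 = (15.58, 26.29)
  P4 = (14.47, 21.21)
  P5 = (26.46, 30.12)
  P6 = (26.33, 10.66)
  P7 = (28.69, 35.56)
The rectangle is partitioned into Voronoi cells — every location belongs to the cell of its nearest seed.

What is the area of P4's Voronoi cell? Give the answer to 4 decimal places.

1. box [0,31]×[0,40]: [(0, 0) (31, 0) (31, 40) (0, 40)]
2. ⊥bis P4·P0 via (17.84,24.54): [(0, 0) (31, 0) (31, 11.2219) (2.5635, 40) (0, 40)]  |A|=830.8261
3. ⊥bis P4·P1 via (21.25,20.64): [(0, 0) (19.5148, 0) (21.2848, 21.0538) (2.5635, 40) (0, 40)]  |A|=655.4105
4. ⊥bis P4·P2 via (18.46,18.11): [(0, 0) (4.3896, 0) (20.9838, 21.3584) (2.5635, 40) (0, 40)]  |A|=490.4476
5. ⊥bis P4·P3 via (15.025,23.75): [(0, 27.033) (0, 0) (4.3896, 0) (20.9838, 21.3584) (19.6107, 22.748)]  |A|=341.1888
6. ⊥bis P4·P5 via (20.465,25.665): [(0, 27.033) (0, 0) (4.3896, 0) (20.9838, 21.3584) (19.6107, 22.748)]  |A|=341.1888
7. ⊥bis P4·P6 via (20.4,15.935): [(0, 27.033) (0, 0) (4.3896, 0) (20.9838, 21.3584) (19.6107, 22.748)]  |A|=341.1888
8. ⊥bis P4·P7 via (21.58,28.385): [(0, 27.033) (0, 0) (4.3896, 0) (20.9838, 21.3584) (19.6107, 22.748)]  |A|=341.1888
9. canonical 5-gon: [(0, 27.033) (0, 0) (4.3896, 0) (20.9838, 21.3584) (19.6107, 22.748)]
10. shoelace: 341.1888

Area of P4's cell: 341.1888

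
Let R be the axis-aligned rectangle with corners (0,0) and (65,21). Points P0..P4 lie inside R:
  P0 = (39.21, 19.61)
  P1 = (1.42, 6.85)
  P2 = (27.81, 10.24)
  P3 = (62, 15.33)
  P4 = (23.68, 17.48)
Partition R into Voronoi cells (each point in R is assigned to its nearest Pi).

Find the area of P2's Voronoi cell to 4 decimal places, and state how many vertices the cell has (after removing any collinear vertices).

1. box [0,65]×[0,21]: [(0, 0) (65, 0) (65, 21) (0, 21)]
2. ⊥bis P2·P0 via (33.51,14.925): [(0, 0) (45.7773, 0) (28.5168, 21) (0, 21)]  |A|=780.0878
3. ⊥bis P2·P1 via (14.615,8.545): [(15.7127, 0) (45.7773, 0) (28.5168, 21) (13.0151, 21)]  |A|=478.4467
4. ⊥bis P2·P3 via (44.905,12.785): [(15.7127, 0) (45.7773, 0) (28.5168, 21) (13.0151, 21)]  |A|=478.4467
5. ⊥bis P2·P4 via (25.745,13.86): [(14.7388, 7.5816) (15.7127, 0) (45.7773, 0) (31.6273, 17.2155)]  |A|=327.5017
6. canonical 4-gon: [(14.7388, 7.5816) (15.7127, 0) (45.7773, 0) (31.6273, 17.2155)]
7. shoelace: 327.5017

Area of P2's cell: 327.5017 (4 vertices)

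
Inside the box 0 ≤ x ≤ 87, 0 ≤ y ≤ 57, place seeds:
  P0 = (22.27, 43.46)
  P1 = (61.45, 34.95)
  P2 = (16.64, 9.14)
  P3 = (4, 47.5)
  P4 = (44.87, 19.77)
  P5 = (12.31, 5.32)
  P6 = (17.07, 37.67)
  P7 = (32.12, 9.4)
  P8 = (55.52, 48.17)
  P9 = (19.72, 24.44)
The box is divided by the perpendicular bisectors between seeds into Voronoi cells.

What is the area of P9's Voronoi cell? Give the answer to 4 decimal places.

Area of P9's cell: 405.5696

1. box [0,87]×[0,57]: [(0, 0) (87, 0) (87, 57) (0, 57)]
2. ⊥bis P9·P0 via (20.995,33.95): [(0, 36.7648) (0, 0) (87, 0) (87, 25.1007)]  |A|=2691.1508
3. ⊥bis P9·P1 via (40.585,29.695): [(40.1605, 31.3805) (0, 36.7648) (0, 0) (48.0639, 0)]  |A|=1492.3805
4. ⊥bis P9·P2 via (18.18,16.79): [(45.2054, 11.3496) (40.1605, 31.3805) (0, 36.7648) (0, 20.4498)]  |A|=757.4076
5. ⊥bis P9·P3 via (11.86,35.97): [(45.2054, 11.3496) (40.1605, 31.3805) (10.8851, 35.3054) (0, 27.885) (0, 20.4498)]  |A|=709.079
6. ⊥bis P9·P4 via (32.295,22.105): [(30.835, 14.2425) (34.1665, 32.1841) (10.8851, 35.3054) (0, 27.885) (0, 20.4498)]  |A|=517.341
7. ⊥bis P9·P5 via (16.015,14.88): [(3.4196, 19.7614) (30.835, 14.2425) (34.1665, 32.1841) (10.8851, 35.3054) (0, 27.885) (0, 21.0867)]  |A|=516.252
8. ⊥bis P9·P6 via (18.395,31.055): [(3.4196, 19.7614) (30.835, 14.2425) (34.1665, 32.1841) (28.0955, 32.998) (0, 27.3704) (0, 21.0867)]  |A|=432.611
9. ⊥bis P9·P7 via (25.92,16.92): [(3.4196, 19.7614) (24.2743, 15.5632) (32.3106, 22.1888) (34.1665, 32.1841) (28.0955, 32.998) (0, 27.3704) (0, 21.0867)]  |A|=405.5696
10. ⊥bis P9·P8 via (37.62,36.305): [(3.4196, 19.7614) (24.2743, 15.5632) (32.3106, 22.1888) (34.1665, 32.1841) (28.0955, 32.998) (0, 27.3704) (0, 21.0867)]  |A|=405.5696
11. canonical 7-gon: [(3.4196, 19.7614) (24.2743, 15.5632) (32.3106, 22.1888) (34.1665, 32.1841) (28.0955, 32.998) (0, 27.3704) (0, 21.0867)]
12. shoelace: 405.5696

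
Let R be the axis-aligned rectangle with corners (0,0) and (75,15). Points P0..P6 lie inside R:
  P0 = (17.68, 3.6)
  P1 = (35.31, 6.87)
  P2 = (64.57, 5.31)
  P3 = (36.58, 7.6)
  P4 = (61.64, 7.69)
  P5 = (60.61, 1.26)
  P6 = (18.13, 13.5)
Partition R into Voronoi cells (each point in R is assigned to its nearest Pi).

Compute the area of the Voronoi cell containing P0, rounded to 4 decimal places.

Area of P0's cell: 233.8830

1. box [0,75]×[0,15]: [(0, 0) (75, 0) (75, 15) (0, 15)]
2. ⊥bis P0·P1 via (26.495,5.235): [(0, 0) (27.466, 0) (24.6838, 15) (0, 15)]  |A|=391.1233
3. ⊥bis P0·P2 via (41.125,4.455): [(0, 0) (27.466, 0) (24.6838, 15) (0, 15)]  |A|=391.1233
4. ⊥bis P0·P3 via (27.13,5.6): [(0, 0) (27.466, 0) (24.6838, 15) (0, 15)]  |A|=391.1233
5. ⊥bis P0·P4 via (39.66,5.645): [(0, 0) (27.466, 0) (24.6838, 15) (0, 15)]  |A|=391.1233
6. ⊥bis P0·P5 via (39.145,2.43): [(0, 0) (27.466, 0) (24.6838, 15) (0, 15)]  |A|=391.1233
7. ⊥bis P0·P6 via (17.905,8.55): [(0, 9.3639) (0, 0) (27.466, 0) (25.9479, 8.1844)]  |A|=233.883
8. canonical 4-gon: [(0, 9.3639) (0, 0) (27.466, 0) (25.9479, 8.1844)]
9. shoelace: 233.883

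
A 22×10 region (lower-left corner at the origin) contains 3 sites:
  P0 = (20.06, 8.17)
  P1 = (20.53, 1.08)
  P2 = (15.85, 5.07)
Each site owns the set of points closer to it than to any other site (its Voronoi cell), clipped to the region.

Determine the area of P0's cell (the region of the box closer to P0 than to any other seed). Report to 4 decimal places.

1. box [0,22]×[0,10]: [(0, 0) (22, 0) (22, 10) (0, 10)]
2. ⊥bis P0·P1 via (20.295,4.625): [(0, 3.2796) (22, 4.738) (22, 10) (0, 10)]  |A|=131.8058
3. ⊥bis P0·P2 via (17.955,6.62): [(19.4645, 4.5699) (22, 4.738) (22, 10) (15.4662, 10)]  |A|=24.4103
4. canonical 4-gon: [(19.4645, 4.5699) (22, 4.738) (22, 10) (15.4662, 10)]
5. shoelace: 24.4103

Area of P0's cell: 24.4103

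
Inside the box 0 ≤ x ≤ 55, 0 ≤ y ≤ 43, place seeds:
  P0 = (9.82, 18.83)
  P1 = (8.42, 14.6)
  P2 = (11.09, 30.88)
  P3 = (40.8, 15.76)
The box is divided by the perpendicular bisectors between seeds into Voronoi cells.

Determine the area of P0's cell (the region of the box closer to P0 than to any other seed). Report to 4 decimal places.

Area of P0's cell: 229.8371

1. box [0,55]×[0,43]: [(0, 0) (55, 0) (55, 43) (0, 43)]
2. ⊥bis P0·P1 via (9.12,16.715): [(0, 19.7334) (55, 1.5301) (55, 43) (0, 43)]  |A|=1780.2518
3. ⊥bis P0·P2 via (10.455,24.855): [(0, 25.9569) (0, 19.7334) (55, 1.5301) (55, 20.1602)]  |A|=683.4724
4. ⊥bis P0·P3 via (25.31,17.295): [(25.8979, 23.2274) (0, 25.9569) (0, 19.7334) (24.7402, 11.5452)]  |A|=229.8371
5. canonical 4-gon: [(25.8979, 23.2274) (0, 25.9569) (0, 19.7334) (24.7402, 11.5452)]
6. shoelace: 229.8371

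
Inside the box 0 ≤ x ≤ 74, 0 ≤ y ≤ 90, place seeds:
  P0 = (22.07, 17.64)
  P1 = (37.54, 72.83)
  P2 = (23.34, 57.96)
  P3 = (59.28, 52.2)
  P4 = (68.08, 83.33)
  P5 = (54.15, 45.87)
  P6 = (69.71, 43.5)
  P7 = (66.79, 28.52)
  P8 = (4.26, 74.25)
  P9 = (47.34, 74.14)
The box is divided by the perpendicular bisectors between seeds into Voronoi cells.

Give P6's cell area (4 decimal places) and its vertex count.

Area of P6's cell: 196.5462 (4 vertices)

1. box [0,74]×[0,90]: [(0, 0) (74, 0) (74, 90) (0, 90)]
2. ⊥bis P6·P0 via (45.89,30.57): [(62.484, 0) (74, 0) (74, 90) (13.6301, 90)]  |A|=3234.8618
3. ⊥bis P6·P1 via (53.625,58.165): [(39.3876, 42.549) (62.484, 0) (74, 0) (74, 80.5129)]  |A|=1638.3697
4. ⊥bis P6·P2 via (46.525,50.73): [(46.3579, 50.1943) (42.3004, 37.1828) (62.484, 0) (74, 0) (74, 80.5129)]  |A|=1608.5326
5. ⊥bis P6·P3 via (64.495,47.85): [(47.5422, 27.5262) (62.484, 0) (74, 0) (74, 59.2451)]  |A|=942.2409
6. ⊥bis P6·P4 via (68.895,63.415): [(47.5422, 27.5262) (62.484, 0) (74, 0) (74, 59.2451)]  |A|=942.2409
7. ⊥bis P6·P5 via (61.93,44.685): [(61.9468, 44.795) (56.7366, 10.5881) (62.484, 0) (74, 0) (74, 59.2451)]  |A|=740.8609
8. ⊥bis P6·P7 via (68.25,36.01): [(61.9468, 44.795) (60.829, 37.4565) (74, 34.8892) (74, 59.2451)]  |A|=196.5462
9. ⊥bis P6·P8 via (36.985,58.875): [(61.9468, 44.795) (60.829, 37.4565) (74, 34.8892) (74, 59.2451)]  |A|=196.5462
10. ⊥bis P6·P9 via (58.525,58.82): [(61.9468, 44.795) (60.829, 37.4565) (74, 34.8892) (74, 59.2451)]  |A|=196.5462
11. canonical 4-gon: [(61.9468, 44.795) (60.829, 37.4565) (74, 34.8892) (74, 59.2451)]
12. shoelace: 196.5462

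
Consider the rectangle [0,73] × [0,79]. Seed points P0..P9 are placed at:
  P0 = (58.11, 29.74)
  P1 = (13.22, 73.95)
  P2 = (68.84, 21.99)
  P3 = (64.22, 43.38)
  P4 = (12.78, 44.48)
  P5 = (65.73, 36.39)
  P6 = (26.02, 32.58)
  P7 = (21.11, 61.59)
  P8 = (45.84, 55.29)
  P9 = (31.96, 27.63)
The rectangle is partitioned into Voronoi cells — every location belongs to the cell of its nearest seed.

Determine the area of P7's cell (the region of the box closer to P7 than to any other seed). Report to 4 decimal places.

Area of P7's cell: 519.6156

1. box [0,73]×[0,79]: [(0, 0) (73, 0) (73, 79) (0, 79)]
2. ⊥bis P7·P0 via (39.61,45.665): [(0, 0) (0.3011, 0) (68.3051, 79) (0, 79)]  |A|=2709.945
3. ⊥bis P7·P1 via (17.165,67.77): [(0, 56.8127) (0, 0) (0.3011, 0) (68.3051, 79) (34.7572, 79)]  |A|=2324.3608
4. ⊥bis P7·P2 via (44.975,41.79): [(0, 56.8127) (0, 0) (0.3011, 0) (68.3051, 79) (34.7572, 79)]  |A|=2324.3608
5. ⊥bis P7·P3 via (42.665,52.485): [(0, 56.8127) (0, 0) (0.3011, 0) (39.952, 46.0623) (53.8651, 79) (34.7572, 79)]  |A|=2086.5509
6. ⊥bis P7·P4 via (16.945,53.035): [(3.9744, 59.3498) (37.3872, 43.0827) (39.952, 46.0623) (53.8651, 79) (34.7572, 79)]  |A|=943.322
7. ⊥bis P7·P5 via (43.42,48.99): [(3.9744, 59.3498) (37.3872, 43.0827) (39.952, 46.0623) (53.8651, 79) (34.7572, 79)]  |A|=943.322
8. ⊥bis P7·P6 via (23.565,47.085): [(3.9744, 59.3498) (27.7215, 47.7885) (41.679, 50.1508) (53.8651, 79) (34.7572, 79)]  |A|=896.3943
9. ⊥bis P7·P8 via (33.475,58.44): [(3.9744, 59.3498) (27.7215, 47.7885) (30.8985, 48.3262) (38.7127, 79) (34.7572, 79)]  |A|=519.6156
10. ⊥bis P7·P9 via (26.535,44.61): [(3.9744, 59.3498) (27.7215, 47.7885) (30.8985, 48.3262) (38.7127, 79) (34.7572, 79)]  |A|=519.6156
11. canonical 5-gon: [(3.9744, 59.3498) (27.7215, 47.7885) (30.8985, 48.3262) (38.7127, 79) (34.7572, 79)]
12. shoelace: 519.6156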